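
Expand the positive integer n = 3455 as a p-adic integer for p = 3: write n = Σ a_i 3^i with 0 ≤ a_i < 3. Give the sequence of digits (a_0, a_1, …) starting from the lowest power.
(a_0, a_1, …) = (2, 2, 2, 1, 0, 2, 1, 1)

Repeated division by 3 gives the digits low-to-high: 3455 = 2 + 2·3^1 + 2·3^2 + 1·3^3 + 2·3^5 + 1·3^6 + 1·3^7. Digit sequence: (2, 2, 2, 1, 0, 2, 1, 1).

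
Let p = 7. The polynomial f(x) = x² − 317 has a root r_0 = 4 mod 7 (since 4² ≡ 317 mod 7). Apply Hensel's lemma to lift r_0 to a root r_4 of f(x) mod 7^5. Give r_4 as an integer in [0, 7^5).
r_4 = 10497 (mod 16807)

Hensel's recurrence: r_{i+1} = r_i − f(r_i)·(f′(r_i))^{-1} mod 7^{i+2}, with f′(x) = 2x. Iterate:
  r_0 = 4 (mod 7)
  r_1 = 11 (mod 49)
  r_2 = 207 (mod 343)
  r_3 = 893 (mod 2401)
  r_4 = 10497 (mod 16807)
Final: r_4 = 10497, and one checks f(r_4) ≡ 0 mod 7^5.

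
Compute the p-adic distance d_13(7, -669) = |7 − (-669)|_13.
d_13(7, -669) = 1/169

Step 1 — x − y = 7 − (-669) = 676. Step 2 — v_13(676) = 2 (factor: 676 = (13^2 · 4); the sign does not affect v_p). Step 3 — |x − y|_13 = 13^{-2} = 1/169.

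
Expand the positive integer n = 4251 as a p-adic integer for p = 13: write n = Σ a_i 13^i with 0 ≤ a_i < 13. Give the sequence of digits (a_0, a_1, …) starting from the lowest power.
(a_0, a_1, …) = (0, 2, 12, 1)

Repeated division by 13 gives the digits low-to-high: 4251 = 2·13^1 + 12·13^2 + 1·13^3. Digit sequence: (0, 2, 12, 1).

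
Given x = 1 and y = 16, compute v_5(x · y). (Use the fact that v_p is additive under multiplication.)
v_5(16) = 0

v_p(x) = 0 (factor: 1 = 5^0 · 1); v_p(y) = 0 (factor: 16 = 5^0 · 16). Additivity: v_p(xy) = v_p(x) + v_p(y) = 0 + 0 = 0. (Direct check: xy = 16 = 5^0 · (16).)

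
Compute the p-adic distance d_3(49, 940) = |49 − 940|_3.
d_3(49, 940) = 1/81

Step 1 — x − y = 49 − 940 = -891. Step 2 — v_3(-891) = 4 (factor: -891 = −(3^4 · 11); the sign does not affect v_p). Step 3 — |x − y|_3 = 3^{-4} = 1/81.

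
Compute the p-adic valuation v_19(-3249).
v_19(-3249) = 2

v_19(n) is the largest exponent k such that 19^k divides n. Factor out: -3249 = -19^2 · 9. (Sign doesn't affect v_p.) So v_19(-3249) = 2.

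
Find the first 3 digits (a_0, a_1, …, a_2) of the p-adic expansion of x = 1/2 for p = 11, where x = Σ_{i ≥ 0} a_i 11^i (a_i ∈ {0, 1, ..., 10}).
(a_0, …, a_2) = (6, 5, 5)

v_11(1/2) = 0 (numerator and denominator both coprime to 11), so x ∈ ℤ_11^×. Compute digits iteratively via a_i = x_i mod 11, x_{i+1} = (x_i − a_i)/11, with x_0 = x:
  x_0 = 1/2;  a_0 = 6;  x_1 = (x_0 − 6)/11 = -1/2
  x_1 = -1/2;  a_1 = 5;  x_2 = (x_1 − 5)/11 = -1/2
  x_2 = -1/2;  a_2 = 5;  x_3 = (x_2 − 5)/11 = -1/2
Digits: (6, 5, 5).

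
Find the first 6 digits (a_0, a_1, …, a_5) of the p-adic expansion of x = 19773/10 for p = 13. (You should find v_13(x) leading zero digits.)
(a_0, …, a_5) = (0, 0, 0, 10, 11, 3)

v_13(19773/10) = 3, so a_0 = ... = a_2 = 0. Factor out: x = 13^3 · u with u = 9/10 a unit in ℤ_13. Expand u iteratively via a_{v+i} = u_i mod 13, u_{i+1} = (u_i − a_{v+i})/13:
  u_0 = 9/10;  a_3 = 10;  u_1 = (u_0 − 10)/13 = -7/10
  u_1 = -7/10;  a_4 = 11;  u_2 = (u_1 − 11)/13 = -9/10
  u_2 = -9/10;  a_5 = 3;  u_3 = (u_2 − 3)/13 = -3/10
Digits: (0, 0, 0, 10, 11, 3).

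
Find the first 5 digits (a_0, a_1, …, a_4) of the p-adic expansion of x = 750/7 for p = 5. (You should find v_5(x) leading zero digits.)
(a_0, …, a_4) = (0, 0, 0, 3, 1)

v_5(750/7) = 3, so a_0 = ... = a_2 = 0. Factor out: x = 5^3 · u with u = 6/7 a unit in ℤ_5. Expand u iteratively via a_{v+i} = u_i mod 5, u_{i+1} = (u_i − a_{v+i})/5:
  u_0 = 6/7;  a_3 = 3;  u_1 = (u_0 − 3)/5 = -3/7
  u_1 = -3/7;  a_4 = 1;  u_2 = (u_1 − 1)/5 = -2/7
Digits: (0, 0, 0, 3, 1).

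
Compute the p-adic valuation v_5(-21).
v_5(-21) = 0

v_5(n) is the largest exponent k such that 5^k divides n. Factor out: -21 = -5^0 · 21. (Sign doesn't affect v_p.) So v_5(-21) = 0.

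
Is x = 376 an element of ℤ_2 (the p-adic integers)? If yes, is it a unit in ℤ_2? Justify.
x ∈ ℤ_2 but not a unit; v_2(x) = 3 > 0

ℤ_2 = {x ∈ ℚ_2 : v_2(x) ≥ 0} and ℤ_2^× = {x ∈ ℤ_2 : v_2(x) = 0}. Here v_2(376) = v_2(num) − v_2(den) = 3; compare against these criteria.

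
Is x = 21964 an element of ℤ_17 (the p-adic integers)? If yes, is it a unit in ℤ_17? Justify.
x ∈ ℤ_17 but not a unit; v_17(x) = 2 > 0

ℤ_17 = {x ∈ ℚ_17 : v_17(x) ≥ 0} and ℤ_17^× = {x ∈ ℤ_17 : v_17(x) = 0}. Here v_17(21964) = v_17(num) − v_17(den) = 2; compare against these criteria.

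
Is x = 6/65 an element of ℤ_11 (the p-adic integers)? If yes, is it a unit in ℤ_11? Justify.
x ∈ ℤ_11^× (unit); v_11(x) = 0

ℤ_11 = {x ∈ ℚ_11 : v_11(x) ≥ 0} and ℤ_11^× = {x ∈ ℤ_11 : v_11(x) = 0}. Here v_11(6/65) = v_11(num) − v_11(den) = 0; compare against these criteria.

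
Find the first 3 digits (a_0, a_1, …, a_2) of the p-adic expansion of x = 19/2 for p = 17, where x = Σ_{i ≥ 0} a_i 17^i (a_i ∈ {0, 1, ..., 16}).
(a_0, …, a_2) = (1, 9, 8)

v_17(19/2) = 0 (numerator and denominator both coprime to 17), so x ∈ ℤ_17^×. Compute digits iteratively via a_i = x_i mod 17, x_{i+1} = (x_i − a_i)/17, with x_0 = x:
  x_0 = 19/2;  a_0 = 1;  x_1 = (x_0 − 1)/17 = 1/2
  x_1 = 1/2;  a_1 = 9;  x_2 = (x_1 − 9)/17 = -1/2
  x_2 = -1/2;  a_2 = 8;  x_3 = (x_2 − 8)/17 = -1/2
Digits: (1, 9, 8).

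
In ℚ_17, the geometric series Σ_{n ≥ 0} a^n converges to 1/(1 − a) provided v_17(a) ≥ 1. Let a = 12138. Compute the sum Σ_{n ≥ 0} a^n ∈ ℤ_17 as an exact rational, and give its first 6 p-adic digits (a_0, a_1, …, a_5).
Σ a^n = 1/(1 − a) = -1/12137;  first 6 digits = (1, 0, 8, 2, 13, 1)

v_17(a) = 2 ≥ 1, so the series converges in ℤ_17 to 1/(1 − a) = 1/(1 − 12138) = -1/12137. Expand this rational in ℤ_17: compute digits iteratively via d_i = x_i mod 17, x_{i+1} = (x_i − d_i)/17. The first 6 digits are (1, 0, 8, 2, 13, 1).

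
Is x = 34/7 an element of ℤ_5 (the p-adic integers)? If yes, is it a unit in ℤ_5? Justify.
x ∈ ℤ_5^× (unit); v_5(x) = 0

ℤ_5 = {x ∈ ℚ_5 : v_5(x) ≥ 0} and ℤ_5^× = {x ∈ ℤ_5 : v_5(x) = 0}. Here v_5(34/7) = v_5(num) − v_5(den) = 0; compare against these criteria.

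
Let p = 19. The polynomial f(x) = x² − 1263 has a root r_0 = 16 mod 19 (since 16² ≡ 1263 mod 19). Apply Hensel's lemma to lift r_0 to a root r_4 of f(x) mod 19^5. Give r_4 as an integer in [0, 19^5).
r_4 = 1034775 (mod 2476099)

Hensel's recurrence: r_{i+1} = r_i − f(r_i)·(f′(r_i))^{-1} mod 19^{i+2}, with f′(x) = 2x. Iterate:
  r_0 = 16 (mod 19)
  r_1 = 149 (mod 361)
  r_2 = 5925 (mod 6859)
  r_3 = 122528 (mod 130321)
  r_4 = 1034775 (mod 2476099)
Final: r_4 = 1034775, and one checks f(r_4) ≡ 0 mod 19^5.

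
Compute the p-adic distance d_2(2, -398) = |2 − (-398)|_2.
d_2(2, -398) = 1/16

Step 1 — x − y = 2 − (-398) = 400. Step 2 — v_2(400) = 4 (factor: 400 = (2^4 · 25); the sign does not affect v_p). Step 3 — |x − y|_2 = 2^{-4} = 1/16.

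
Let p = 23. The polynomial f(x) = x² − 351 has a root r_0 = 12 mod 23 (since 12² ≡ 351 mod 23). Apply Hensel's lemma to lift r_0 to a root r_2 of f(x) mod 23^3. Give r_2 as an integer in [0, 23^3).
r_2 = 1277 (mod 12167)

Hensel's recurrence: r_{i+1} = r_i − f(r_i)·(f′(r_i))^{-1} mod 23^{i+2}, with f′(x) = 2x. Iterate:
  r_0 = 12 (mod 23)
  r_1 = 219 (mod 529)
  r_2 = 1277 (mod 12167)
Final: r_2 = 1277, and one checks f(r_2) ≡ 0 mod 23^3.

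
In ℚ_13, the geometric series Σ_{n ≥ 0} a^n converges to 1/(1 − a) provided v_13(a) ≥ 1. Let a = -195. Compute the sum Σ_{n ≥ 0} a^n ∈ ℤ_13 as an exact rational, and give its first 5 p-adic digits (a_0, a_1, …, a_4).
Σ a^n = 1/(1 − a) = 1/196;  first 5 digits = (1, 11, 2, 9, 4)

v_13(a) = 1 ≥ 1, so the series converges in ℤ_13 to 1/(1 − a) = 1/(1 − (-195)) = 1/196. Expand this rational in ℤ_13: compute digits iteratively via d_i = x_i mod 13, x_{i+1} = (x_i − d_i)/13. The first 5 digits are (1, 11, 2, 9, 4).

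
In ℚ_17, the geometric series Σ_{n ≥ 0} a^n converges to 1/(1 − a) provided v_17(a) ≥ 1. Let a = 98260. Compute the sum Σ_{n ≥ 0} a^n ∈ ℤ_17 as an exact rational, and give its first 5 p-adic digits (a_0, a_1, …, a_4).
Σ a^n = 1/(1 − a) = -1/98259;  first 5 digits = (1, 0, 0, 3, 1)

v_17(a) = 3 ≥ 1, so the series converges in ℤ_17 to 1/(1 − a) = 1/(1 − 98260) = -1/98259. Expand this rational in ℤ_17: compute digits iteratively via d_i = x_i mod 17, x_{i+1} = (x_i − d_i)/17. The first 5 digits are (1, 0, 0, 3, 1).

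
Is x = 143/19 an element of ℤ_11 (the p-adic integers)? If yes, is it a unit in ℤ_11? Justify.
x ∈ ℤ_11 but not a unit; v_11(x) = 1 > 0

ℤ_11 = {x ∈ ℚ_11 : v_11(x) ≥ 0} and ℤ_11^× = {x ∈ ℤ_11 : v_11(x) = 0}. Here v_11(143/19) = v_11(num) − v_11(den) = 1; compare against these criteria.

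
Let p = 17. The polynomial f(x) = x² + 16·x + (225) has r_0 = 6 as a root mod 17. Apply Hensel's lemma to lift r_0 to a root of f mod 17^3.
r_2 = 788 (mod 4913)

Hensel: r_{i+1} = r_i − f(r_i)·(f′(r_i))^{-1} mod 17^{i+2}, f′(x) = 2x + 16. Iterate:
  r_0 = 6 (mod 17)
  r_1 = 210 (mod 289)
  r_2 = 788 (mod 4913)
Final: r = 788 satisfies f(r) ≡ 0 mod 17^3.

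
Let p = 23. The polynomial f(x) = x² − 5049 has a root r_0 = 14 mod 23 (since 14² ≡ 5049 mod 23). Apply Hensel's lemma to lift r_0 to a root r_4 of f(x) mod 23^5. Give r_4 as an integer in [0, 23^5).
r_4 = 5564266 (mod 6436343)

Hensel's recurrence: r_{i+1} = r_i − f(r_i)·(f′(r_i))^{-1} mod 23^{i+2}, with f′(x) = 2x. Iterate:
  r_0 = 14 (mod 23)
  r_1 = 244 (mod 529)
  r_2 = 3947 (mod 12167)
  r_3 = 247287 (mod 279841)
  r_4 = 5564266 (mod 6436343)
Final: r_4 = 5564266, and one checks f(r_4) ≡ 0 mod 23^5.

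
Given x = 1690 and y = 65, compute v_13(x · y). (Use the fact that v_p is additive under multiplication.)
v_13(109850) = 3

v_p(x) = 2 (factor: 1690 = 13^2 · 10); v_p(y) = 1 (factor: 65 = 13^1 · 5). Additivity: v_p(xy) = v_p(x) + v_p(y) = 2 + 1 = 3. (Direct check: xy = 109850 = 13^3 · (50).)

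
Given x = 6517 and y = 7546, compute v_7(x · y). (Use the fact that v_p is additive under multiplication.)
v_7(49177282) = 6

v_p(x) = 3 (factor: 6517 = 7^3 · 19); v_p(y) = 3 (factor: 7546 = 7^3 · 22). Additivity: v_p(xy) = v_p(x) + v_p(y) = 3 + 3 = 6. (Direct check: xy = 49177282 = 7^6 · (418).)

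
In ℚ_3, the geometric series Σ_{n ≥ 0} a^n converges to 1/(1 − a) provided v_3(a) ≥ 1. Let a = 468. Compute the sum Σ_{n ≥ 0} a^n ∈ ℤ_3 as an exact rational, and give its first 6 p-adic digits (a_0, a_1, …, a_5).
Σ a^n = 1/(1 − a) = -1/467;  first 6 digits = (1, 0, 1, 2, 0, 0)

v_3(a) = 2 ≥ 1, so the series converges in ℤ_3 to 1/(1 − a) = 1/(1 − 468) = -1/467. Expand this rational in ℤ_3: compute digits iteratively via d_i = x_i mod 3, x_{i+1} = (x_i − d_i)/3. The first 6 digits are (1, 0, 1, 2, 0, 0).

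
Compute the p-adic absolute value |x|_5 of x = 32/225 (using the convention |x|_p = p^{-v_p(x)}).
|32/225|_5 = 25

Step 1 — compute v_5(x) by factoring powers of 5 out of the numerator and denominator: v_5(32/225) = -2. Step 2 — apply |x|_p = p^{-v_p(x)} = 5^{2} = 25.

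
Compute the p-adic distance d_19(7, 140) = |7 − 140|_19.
d_19(7, 140) = 1/19

Step 1 — x − y = 7 − 140 = -133. Step 2 — v_19(-133) = 1 (factor: -133 = −(19^1 · 7); the sign does not affect v_p). Step 3 — |x − y|_19 = 19^{-1} = 1/19.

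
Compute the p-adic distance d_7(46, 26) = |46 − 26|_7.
d_7(46, 26) = 1

Step 1 — x − y = 46 − 26 = 20. Step 2 — v_7(20) = 0 (factor: 20 = (7^0 · 20); the sign does not affect v_p). Step 3 — |x − y|_7 = 7^{0} = 1.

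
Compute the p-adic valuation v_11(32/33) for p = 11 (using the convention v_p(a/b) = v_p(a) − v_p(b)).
v_11(32/33) = -1

Factor powers of 11 from the numerator and denominator of the reduced fraction: 32 = 11^0 · 32 and 33 = 11^1 · 3. Apply v_p(a/b) = v_p(a) − v_p(b): v_11(32/33) = 0 − 1 = -1.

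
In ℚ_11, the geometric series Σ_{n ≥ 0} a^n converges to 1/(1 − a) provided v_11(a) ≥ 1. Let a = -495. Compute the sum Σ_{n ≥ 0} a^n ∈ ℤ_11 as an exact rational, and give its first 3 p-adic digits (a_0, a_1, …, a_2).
Σ a^n = 1/(1 − a) = 1/496;  first 3 digits = (1, 10, 7)

v_11(a) = 1 ≥ 1, so the series converges in ℤ_11 to 1/(1 − a) = 1/(1 − (-495)) = 1/496. Expand this rational in ℤ_11: compute digits iteratively via d_i = x_i mod 11, x_{i+1} = (x_i − d_i)/11. The first 3 digits are (1, 10, 7).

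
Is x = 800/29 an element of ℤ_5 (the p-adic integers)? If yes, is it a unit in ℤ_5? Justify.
x ∈ ℤ_5 but not a unit; v_5(x) = 2 > 0

ℤ_5 = {x ∈ ℚ_5 : v_5(x) ≥ 0} and ℤ_5^× = {x ∈ ℤ_5 : v_5(x) = 0}. Here v_5(800/29) = v_5(num) − v_5(den) = 2; compare against these criteria.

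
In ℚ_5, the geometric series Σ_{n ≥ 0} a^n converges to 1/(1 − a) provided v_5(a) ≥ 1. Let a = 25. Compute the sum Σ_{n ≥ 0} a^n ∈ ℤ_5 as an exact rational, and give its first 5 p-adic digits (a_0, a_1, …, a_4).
Σ a^n = 1/(1 − a) = -1/24;  first 5 digits = (1, 0, 1, 0, 1)

v_5(a) = 2 ≥ 1, so the series converges in ℤ_5 to 1/(1 − a) = 1/(1 − 25) = -1/24. Expand this rational in ℤ_5: compute digits iteratively via d_i = x_i mod 5, x_{i+1} = (x_i − d_i)/5. The first 5 digits are (1, 0, 1, 0, 1).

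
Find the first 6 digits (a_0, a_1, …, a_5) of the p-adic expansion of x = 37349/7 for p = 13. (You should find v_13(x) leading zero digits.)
(a_0, …, a_5) = (0, 0, 0, 8, 7, 5)

v_13(37349/7) = 3, so a_0 = ... = a_2 = 0. Factor out: x = 13^3 · u with u = 17/7 a unit in ℤ_13. Expand u iteratively via a_{v+i} = u_i mod 13, u_{i+1} = (u_i − a_{v+i})/13:
  u_0 = 17/7;  a_3 = 8;  u_1 = (u_0 − 8)/13 = -3/7
  u_1 = -3/7;  a_4 = 7;  u_2 = (u_1 − 7)/13 = -4/7
  u_2 = -4/7;  a_5 = 5;  u_3 = (u_2 − 5)/13 = -3/7
Digits: (0, 0, 0, 8, 7, 5).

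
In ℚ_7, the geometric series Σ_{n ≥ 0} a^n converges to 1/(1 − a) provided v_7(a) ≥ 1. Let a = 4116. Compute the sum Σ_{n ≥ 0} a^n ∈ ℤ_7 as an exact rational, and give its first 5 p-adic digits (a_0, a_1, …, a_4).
Σ a^n = 1/(1 − a) = -1/4115;  first 5 digits = (1, 0, 0, 5, 1)

v_7(a) = 3 ≥ 1, so the series converges in ℤ_7 to 1/(1 − a) = 1/(1 − 4116) = -1/4115. Expand this rational in ℤ_7: compute digits iteratively via d_i = x_i mod 7, x_{i+1} = (x_i − d_i)/7. The first 5 digits are (1, 0, 0, 5, 1).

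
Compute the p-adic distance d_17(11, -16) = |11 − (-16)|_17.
d_17(11, -16) = 1

Step 1 — x − y = 11 − (-16) = 27. Step 2 — v_17(27) = 0 (factor: 27 = (17^0 · 27); the sign does not affect v_p). Step 3 — |x − y|_17 = 17^{0} = 1.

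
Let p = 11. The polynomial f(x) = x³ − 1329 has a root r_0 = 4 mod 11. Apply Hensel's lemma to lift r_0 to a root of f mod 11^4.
r_3 = 10333 (mod 14641)

Hensel: r_{i+1} = r_i − f(r_i)/f′(r_i) mod 11^{i+2}, where f′(x) = 3x². Iterate:
  r_0 = 4 (mod 11)
  r_1 = 48 (mod 121)
  r_2 = 1016 (mod 1331)
  r_3 = 10333 (mod 14641)
Final: r = 10333 with f(r) ≡ 0 mod 11^4.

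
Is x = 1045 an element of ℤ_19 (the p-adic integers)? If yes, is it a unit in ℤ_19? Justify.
x ∈ ℤ_19 but not a unit; v_19(x) = 1 > 0

ℤ_19 = {x ∈ ℚ_19 : v_19(x) ≥ 0} and ℤ_19^× = {x ∈ ℤ_19 : v_19(x) = 0}. Here v_19(1045) = v_19(num) − v_19(den) = 1; compare against these criteria.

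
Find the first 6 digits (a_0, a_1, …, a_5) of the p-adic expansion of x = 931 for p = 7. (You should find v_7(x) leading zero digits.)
(a_0, …, a_5) = (0, 0, 5, 2, 0, 0)

v_7(931) = 2, so a_0 = ... = a_1 = 0. Factor out: x = 7^2 · u with u = 19 a unit in ℤ_7. Expand u iteratively via a_{v+i} = u_i mod 7, u_{i+1} = (u_i − a_{v+i})/7:
  u_0 = 19;  a_2 = 5;  u_1 = (u_0 − 5)/7 = 2
  u_1 = 2;  a_3 = 2;  u_2 = (u_1 − 2)/7 = 0
  u_2 = 0;  a_4 = 0;  u_3 = (u_2 − 0)/7 = 0
  u_3 = 0;  a_5 = 0;  u_4 = (u_3 − 0)/7 = 0
Digits: (0, 0, 5, 2, 0, 0).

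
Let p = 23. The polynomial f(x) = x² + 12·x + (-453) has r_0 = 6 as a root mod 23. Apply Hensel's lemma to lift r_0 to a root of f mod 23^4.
r_3 = 7228 (mod 279841)

Hensel: r_{i+1} = r_i − f(r_i)·(f′(r_i))^{-1} mod 23^{i+2}, f′(x) = 2x + 12. Iterate:
  r_0 = 6 (mod 23)
  r_1 = 351 (mod 529)
  r_2 = 7228 (mod 12167)
  r_3 = 7228 (mod 279841)
Final: r = 7228 satisfies f(r) ≡ 0 mod 23^4.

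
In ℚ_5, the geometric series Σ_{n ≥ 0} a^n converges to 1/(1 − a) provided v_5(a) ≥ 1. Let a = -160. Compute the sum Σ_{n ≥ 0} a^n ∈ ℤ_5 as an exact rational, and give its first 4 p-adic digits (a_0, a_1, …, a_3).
Σ a^n = 1/(1 − a) = 1/161;  first 4 digits = (1, 3, 2, 0)

v_5(a) = 1 ≥ 1, so the series converges in ℤ_5 to 1/(1 − a) = 1/(1 − (-160)) = 1/161. Expand this rational in ℤ_5: compute digits iteratively via d_i = x_i mod 5, x_{i+1} = (x_i − d_i)/5. The first 4 digits are (1, 3, 2, 0).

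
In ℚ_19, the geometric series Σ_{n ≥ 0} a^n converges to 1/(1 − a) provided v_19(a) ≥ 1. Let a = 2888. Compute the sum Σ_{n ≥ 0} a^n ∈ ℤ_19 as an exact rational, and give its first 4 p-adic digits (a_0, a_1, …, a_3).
Σ a^n = 1/(1 − a) = -1/2887;  first 4 digits = (1, 0, 8, 0)

v_19(a) = 2 ≥ 1, so the series converges in ℤ_19 to 1/(1 − a) = 1/(1 − 2888) = -1/2887. Expand this rational in ℤ_19: compute digits iteratively via d_i = x_i mod 19, x_{i+1} = (x_i − d_i)/19. The first 4 digits are (1, 0, 8, 0).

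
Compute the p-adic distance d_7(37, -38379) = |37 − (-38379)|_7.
d_7(37, -38379) = 1/2401

Step 1 — x − y = 37 − (-38379) = 38416. Step 2 — v_7(38416) = 4 (factor: 38416 = (7^4 · 16); the sign does not affect v_p). Step 3 — |x − y|_7 = 7^{-4} = 1/2401.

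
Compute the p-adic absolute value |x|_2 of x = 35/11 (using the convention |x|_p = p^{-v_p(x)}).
|35/11|_2 = 1

Step 1 — compute v_2(x) by factoring powers of 2 out of the numerator and denominator: v_2(35/11) = 0. Step 2 — apply |x|_p = p^{-v_p(x)} = 2^{0} = 1.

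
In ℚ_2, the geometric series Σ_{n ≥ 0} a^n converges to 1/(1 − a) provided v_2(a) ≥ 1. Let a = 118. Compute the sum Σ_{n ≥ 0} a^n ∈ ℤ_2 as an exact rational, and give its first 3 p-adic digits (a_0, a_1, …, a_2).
Σ a^n = 1/(1 − a) = -1/117;  first 3 digits = (1, 1, 0)

v_2(a) = 1 ≥ 1, so the series converges in ℤ_2 to 1/(1 − a) = 1/(1 − 118) = -1/117. Expand this rational in ℤ_2: compute digits iteratively via d_i = x_i mod 2, x_{i+1} = (x_i − d_i)/2. The first 3 digits are (1, 1, 0).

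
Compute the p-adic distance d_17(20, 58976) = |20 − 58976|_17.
d_17(20, 58976) = 1/4913

Step 1 — x − y = 20 − 58976 = -58956. Step 2 — v_17(-58956) = 3 (factor: -58956 = −(17^3 · 12); the sign does not affect v_p). Step 3 — |x − y|_17 = 17^{-3} = 1/4913.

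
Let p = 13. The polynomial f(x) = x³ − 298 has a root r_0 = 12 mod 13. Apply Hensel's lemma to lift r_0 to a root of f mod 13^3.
r_2 = 1000 (mod 2197)

Hensel: r_{i+1} = r_i − f(r_i)/f′(r_i) mod 13^{i+2}, where f′(x) = 3x². Iterate:
  r_0 = 12 (mod 13)
  r_1 = 155 (mod 169)
  r_2 = 1000 (mod 2197)
Final: r = 1000 with f(r) ≡ 0 mod 13^3.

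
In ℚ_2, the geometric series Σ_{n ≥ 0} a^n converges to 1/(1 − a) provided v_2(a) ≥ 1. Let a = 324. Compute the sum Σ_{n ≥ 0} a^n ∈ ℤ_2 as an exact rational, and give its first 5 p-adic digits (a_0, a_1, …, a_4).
Σ a^n = 1/(1 − a) = -1/323;  first 5 digits = (1, 0, 1, 0, 1)

v_2(a) = 2 ≥ 1, so the series converges in ℤ_2 to 1/(1 − a) = 1/(1 − 324) = -1/323. Expand this rational in ℤ_2: compute digits iteratively via d_i = x_i mod 2, x_{i+1} = (x_i − d_i)/2. The first 5 digits are (1, 0, 1, 0, 1).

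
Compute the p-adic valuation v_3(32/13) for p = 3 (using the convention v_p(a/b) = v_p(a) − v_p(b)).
v_3(32/13) = 0

Factor powers of 3 from the numerator and denominator of the reduced fraction: 32 = 3^0 · 32 and 13 = 3^0 · 13. Apply v_p(a/b) = v_p(a) − v_p(b): v_3(32/13) = 0 − 0 = 0.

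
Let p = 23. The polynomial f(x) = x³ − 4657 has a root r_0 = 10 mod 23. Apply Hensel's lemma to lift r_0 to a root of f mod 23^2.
r_1 = 493 (mod 529)

Hensel: r_{i+1} = r_i − f(r_i)/f′(r_i) mod 23^{i+2}, where f′(x) = 3x². Iterate:
  r_0 = 10 (mod 23)
  r_1 = 493 (mod 529)
Final: r = 493 with f(r) ≡ 0 mod 23^2.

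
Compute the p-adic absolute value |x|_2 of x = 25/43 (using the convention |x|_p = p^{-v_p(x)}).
|25/43|_2 = 1

Step 1 — compute v_2(x) by factoring powers of 2 out of the numerator and denominator: v_2(25/43) = 0. Step 2 — apply |x|_p = p^{-v_p(x)} = 2^{0} = 1.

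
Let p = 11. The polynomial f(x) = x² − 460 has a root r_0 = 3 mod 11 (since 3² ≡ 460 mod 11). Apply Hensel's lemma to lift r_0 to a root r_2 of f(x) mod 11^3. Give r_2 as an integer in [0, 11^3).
r_2 = 905 (mod 1331)

Hensel's recurrence: r_{i+1} = r_i − f(r_i)·(f′(r_i))^{-1} mod 11^{i+2}, with f′(x) = 2x. Iterate:
  r_0 = 3 (mod 11)
  r_1 = 58 (mod 121)
  r_2 = 905 (mod 1331)
Final: r_2 = 905, and one checks f(r_2) ≡ 0 mod 11^3.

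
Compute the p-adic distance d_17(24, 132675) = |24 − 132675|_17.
d_17(24, 132675) = 1/4913

Step 1 — x − y = 24 − 132675 = -132651. Step 2 — v_17(-132651) = 3 (factor: -132651 = −(17^3 · 27); the sign does not affect v_p). Step 3 — |x − y|_17 = 17^{-3} = 1/4913.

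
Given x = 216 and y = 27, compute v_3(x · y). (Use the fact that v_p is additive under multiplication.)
v_3(5832) = 6

v_p(x) = 3 (factor: 216 = 3^3 · 8); v_p(y) = 3 (factor: 27 = 3^3 · 1). Additivity: v_p(xy) = v_p(x) + v_p(y) = 3 + 3 = 6. (Direct check: xy = 5832 = 3^6 · (8).)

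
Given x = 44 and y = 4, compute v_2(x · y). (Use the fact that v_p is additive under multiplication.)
v_2(176) = 4

v_p(x) = 2 (factor: 44 = 2^2 · 11); v_p(y) = 2 (factor: 4 = 2^2 · 1). Additivity: v_p(xy) = v_p(x) + v_p(y) = 2 + 2 = 4. (Direct check: xy = 176 = 2^4 · (11).)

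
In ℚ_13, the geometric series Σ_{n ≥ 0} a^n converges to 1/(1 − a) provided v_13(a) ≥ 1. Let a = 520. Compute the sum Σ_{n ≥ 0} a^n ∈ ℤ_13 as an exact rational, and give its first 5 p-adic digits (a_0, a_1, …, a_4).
Σ a^n = 1/(1 − a) = -1/519;  first 5 digits = (1, 1, 4, 7, 6)

v_13(a) = 1 ≥ 1, so the series converges in ℤ_13 to 1/(1 − a) = 1/(1 − 520) = -1/519. Expand this rational in ℤ_13: compute digits iteratively via d_i = x_i mod 13, x_{i+1} = (x_i − d_i)/13. The first 5 digits are (1, 1, 4, 7, 6).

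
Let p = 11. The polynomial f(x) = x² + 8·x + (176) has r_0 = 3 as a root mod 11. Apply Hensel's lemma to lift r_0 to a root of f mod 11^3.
r_2 = 740 (mod 1331)

Hensel: r_{i+1} = r_i − f(r_i)·(f′(r_i))^{-1} mod 11^{i+2}, f′(x) = 2x + 8. Iterate:
  r_0 = 3 (mod 11)
  r_1 = 14 (mod 121)
  r_2 = 740 (mod 1331)
Final: r = 740 satisfies f(r) ≡ 0 mod 11^3.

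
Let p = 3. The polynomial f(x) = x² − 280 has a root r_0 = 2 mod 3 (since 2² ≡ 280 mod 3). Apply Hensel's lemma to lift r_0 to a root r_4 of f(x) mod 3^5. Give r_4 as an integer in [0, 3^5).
r_4 = 143 (mod 243)

Hensel's recurrence: r_{i+1} = r_i − f(r_i)·(f′(r_i))^{-1} mod 3^{i+2}, with f′(x) = 2x. Iterate:
  r_0 = 2 (mod 3)
  r_1 = 8 (mod 9)
  r_2 = 8 (mod 27)
  r_3 = 62 (mod 81)
  r_4 = 143 (mod 243)
Final: r_4 = 143, and one checks f(r_4) ≡ 0 mod 3^5.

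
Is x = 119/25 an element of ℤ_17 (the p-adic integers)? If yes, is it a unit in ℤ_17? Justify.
x ∈ ℤ_17 but not a unit; v_17(x) = 1 > 0

ℤ_17 = {x ∈ ℚ_17 : v_17(x) ≥ 0} and ℤ_17^× = {x ∈ ℤ_17 : v_17(x) = 0}. Here v_17(119/25) = v_17(num) − v_17(den) = 1; compare against these criteria.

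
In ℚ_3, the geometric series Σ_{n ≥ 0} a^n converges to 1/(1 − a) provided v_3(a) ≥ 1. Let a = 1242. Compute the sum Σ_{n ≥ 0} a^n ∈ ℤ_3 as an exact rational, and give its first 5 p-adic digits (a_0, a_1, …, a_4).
Σ a^n = 1/(1 − a) = -1/1241;  first 5 digits = (1, 0, 0, 1, 0)

v_3(a) = 3 ≥ 1, so the series converges in ℤ_3 to 1/(1 − a) = 1/(1 − 1242) = -1/1241. Expand this rational in ℤ_3: compute digits iteratively via d_i = x_i mod 3, x_{i+1} = (x_i − d_i)/3. The first 5 digits are (1, 0, 0, 1, 0).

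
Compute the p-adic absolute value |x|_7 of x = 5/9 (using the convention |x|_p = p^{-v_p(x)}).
|5/9|_7 = 1

Step 1 — compute v_7(x) by factoring powers of 7 out of the numerator and denominator: v_7(5/9) = 0. Step 2 — apply |x|_p = p^{-v_p(x)} = 7^{0} = 1.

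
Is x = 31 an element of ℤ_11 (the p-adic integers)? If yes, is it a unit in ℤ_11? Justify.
x ∈ ℤ_11^× (unit); v_11(x) = 0

ℤ_11 = {x ∈ ℚ_11 : v_11(x) ≥ 0} and ℤ_11^× = {x ∈ ℤ_11 : v_11(x) = 0}. Here v_11(31) = v_11(num) − v_11(den) = 0; compare against these criteria.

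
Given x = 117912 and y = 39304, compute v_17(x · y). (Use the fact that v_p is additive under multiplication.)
v_17(4634413248) = 6

v_p(x) = 3 (factor: 117912 = 17^3 · 24); v_p(y) = 3 (factor: 39304 = 17^3 · 8). Additivity: v_p(xy) = v_p(x) + v_p(y) = 3 + 3 = 6. (Direct check: xy = 4634413248 = 17^6 · (192).)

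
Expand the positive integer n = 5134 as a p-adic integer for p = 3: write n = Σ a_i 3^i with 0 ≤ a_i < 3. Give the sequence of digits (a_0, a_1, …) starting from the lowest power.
(a_0, a_1, …) = (1, 1, 0, 1, 0, 0, 1, 2)

Repeated division by 3 gives the digits low-to-high: 5134 = 1 + 1·3^1 + 1·3^3 + 1·3^6 + 2·3^7. Digit sequence: (1, 1, 0, 1, 0, 0, 1, 2).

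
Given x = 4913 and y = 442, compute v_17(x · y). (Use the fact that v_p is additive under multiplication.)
v_17(2171546) = 4

v_p(x) = 3 (factor: 4913 = 17^3 · 1); v_p(y) = 1 (factor: 442 = 17^1 · 26). Additivity: v_p(xy) = v_p(x) + v_p(y) = 3 + 1 = 4. (Direct check: xy = 2171546 = 17^4 · (26).)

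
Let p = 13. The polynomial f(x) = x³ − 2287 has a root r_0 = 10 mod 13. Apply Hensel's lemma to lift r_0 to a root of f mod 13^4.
r_3 = 27999 (mod 28561)

Hensel: r_{i+1} = r_i − f(r_i)/f′(r_i) mod 13^{i+2}, where f′(x) = 3x². Iterate:
  r_0 = 10 (mod 13)
  r_1 = 114 (mod 169)
  r_2 = 1635 (mod 2197)
  r_3 = 27999 (mod 28561)
Final: r = 27999 with f(r) ≡ 0 mod 13^4.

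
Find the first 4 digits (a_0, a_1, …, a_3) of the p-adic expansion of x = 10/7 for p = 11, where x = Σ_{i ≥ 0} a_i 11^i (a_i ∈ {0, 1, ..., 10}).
(a_0, …, a_3) = (3, 3, 6, 1)

v_11(10/7) = 0 (numerator and denominator both coprime to 11), so x ∈ ℤ_11^×. Compute digits iteratively via a_i = x_i mod 11, x_{i+1} = (x_i − a_i)/11, with x_0 = x:
  x_0 = 10/7;  a_0 = 3;  x_1 = (x_0 − 3)/11 = -1/7
  x_1 = -1/7;  a_1 = 3;  x_2 = (x_1 − 3)/11 = -2/7
  x_2 = -2/7;  a_2 = 6;  x_3 = (x_2 − 6)/11 = -4/7
  x_3 = -4/7;  a_3 = 1;  x_4 = (x_3 − 1)/11 = -1/7
Digits: (3, 3, 6, 1).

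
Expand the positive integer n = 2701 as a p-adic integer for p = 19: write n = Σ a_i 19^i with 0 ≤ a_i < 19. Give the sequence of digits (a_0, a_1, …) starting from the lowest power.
(a_0, a_1, …) = (3, 9, 7)

Repeated division by 19 gives the digits low-to-high: 2701 = 3 + 9·19^1 + 7·19^2. Digit sequence: (3, 9, 7).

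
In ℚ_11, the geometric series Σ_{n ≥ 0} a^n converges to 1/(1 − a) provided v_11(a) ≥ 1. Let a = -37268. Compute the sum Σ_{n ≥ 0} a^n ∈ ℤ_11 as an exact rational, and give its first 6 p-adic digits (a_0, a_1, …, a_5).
Σ a^n = 1/(1 − a) = 1/37269;  first 6 digits = (1, 0, 0, 5, 8, 10)

v_11(a) = 3 ≥ 1, so the series converges in ℤ_11 to 1/(1 − a) = 1/(1 − (-37268)) = 1/37269. Expand this rational in ℤ_11: compute digits iteratively via d_i = x_i mod 11, x_{i+1} = (x_i − d_i)/11. The first 6 digits are (1, 0, 0, 5, 8, 10).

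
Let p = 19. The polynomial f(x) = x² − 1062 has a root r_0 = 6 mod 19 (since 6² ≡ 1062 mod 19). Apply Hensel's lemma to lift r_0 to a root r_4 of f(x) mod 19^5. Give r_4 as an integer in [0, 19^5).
r_4 = 987607 (mod 2476099)

Hensel's recurrence: r_{i+1} = r_i − f(r_i)·(f′(r_i))^{-1} mod 19^{i+2}, with f′(x) = 2x. Iterate:
  r_0 = 6 (mod 19)
  r_1 = 272 (mod 361)
  r_2 = 6770 (mod 6859)
  r_3 = 75360 (mod 130321)
  r_4 = 987607 (mod 2476099)
Final: r_4 = 987607, and one checks f(r_4) ≡ 0 mod 19^5.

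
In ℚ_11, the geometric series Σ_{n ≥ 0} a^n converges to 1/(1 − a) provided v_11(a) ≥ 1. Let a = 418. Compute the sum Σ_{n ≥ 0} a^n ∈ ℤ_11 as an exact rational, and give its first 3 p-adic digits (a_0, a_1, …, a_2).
Σ a^n = 1/(1 − a) = -1/417;  first 3 digits = (1, 5, 6)

v_11(a) = 1 ≥ 1, so the series converges in ℤ_11 to 1/(1 − a) = 1/(1 − 418) = -1/417. Expand this rational in ℤ_11: compute digits iteratively via d_i = x_i mod 11, x_{i+1} = (x_i − d_i)/11. The first 3 digits are (1, 5, 6).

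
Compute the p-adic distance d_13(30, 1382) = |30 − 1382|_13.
d_13(30, 1382) = 1/169

Step 1 — x − y = 30 − 1382 = -1352. Step 2 — v_13(-1352) = 2 (factor: -1352 = −(13^2 · 8); the sign does not affect v_p). Step 3 — |x − y|_13 = 13^{-2} = 1/169.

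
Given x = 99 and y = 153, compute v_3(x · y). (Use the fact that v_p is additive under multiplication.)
v_3(15147) = 4

v_p(x) = 2 (factor: 99 = 3^2 · 11); v_p(y) = 2 (factor: 153 = 3^2 · 17). Additivity: v_p(xy) = v_p(x) + v_p(y) = 2 + 2 = 4. (Direct check: xy = 15147 = 3^4 · (187).)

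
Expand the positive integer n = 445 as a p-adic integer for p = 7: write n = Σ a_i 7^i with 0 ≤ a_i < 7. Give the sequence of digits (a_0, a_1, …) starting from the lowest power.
(a_0, a_1, …) = (4, 0, 2, 1)

Repeated division by 7 gives the digits low-to-high: 445 = 4 + 2·7^2 + 1·7^3. Digit sequence: (4, 0, 2, 1).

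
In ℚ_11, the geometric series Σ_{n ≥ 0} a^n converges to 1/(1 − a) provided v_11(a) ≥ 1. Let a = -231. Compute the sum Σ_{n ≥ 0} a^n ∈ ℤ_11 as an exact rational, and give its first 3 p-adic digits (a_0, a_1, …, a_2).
Σ a^n = 1/(1 − a) = 1/232;  first 3 digits = (1, 1, 10)

v_11(a) = 1 ≥ 1, so the series converges in ℤ_11 to 1/(1 − a) = 1/(1 − (-231)) = 1/232. Expand this rational in ℤ_11: compute digits iteratively via d_i = x_i mod 11, x_{i+1} = (x_i − d_i)/11. The first 3 digits are (1, 1, 10).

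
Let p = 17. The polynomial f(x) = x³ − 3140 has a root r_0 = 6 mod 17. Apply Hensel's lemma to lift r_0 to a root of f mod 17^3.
r_2 = 3576 (mod 4913)

Hensel: r_{i+1} = r_i − f(r_i)/f′(r_i) mod 17^{i+2}, where f′(x) = 3x². Iterate:
  r_0 = 6 (mod 17)
  r_1 = 108 (mod 289)
  r_2 = 3576 (mod 4913)
Final: r = 3576 with f(r) ≡ 0 mod 17^3.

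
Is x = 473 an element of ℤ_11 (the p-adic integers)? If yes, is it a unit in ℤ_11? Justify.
x ∈ ℤ_11 but not a unit; v_11(x) = 1 > 0

ℤ_11 = {x ∈ ℚ_11 : v_11(x) ≥ 0} and ℤ_11^× = {x ∈ ℤ_11 : v_11(x) = 0}. Here v_11(473) = v_11(num) − v_11(den) = 1; compare against these criteria.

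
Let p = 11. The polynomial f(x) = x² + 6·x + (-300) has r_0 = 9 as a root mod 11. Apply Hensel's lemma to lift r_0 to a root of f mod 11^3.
r_2 = 273 (mod 1331)

Hensel: r_{i+1} = r_i − f(r_i)·(f′(r_i))^{-1} mod 11^{i+2}, f′(x) = 2x + 6. Iterate:
  r_0 = 9 (mod 11)
  r_1 = 31 (mod 121)
  r_2 = 273 (mod 1331)
Final: r = 273 satisfies f(r) ≡ 0 mod 11^3.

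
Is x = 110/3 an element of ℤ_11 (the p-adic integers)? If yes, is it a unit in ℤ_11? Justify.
x ∈ ℤ_11 but not a unit; v_11(x) = 1 > 0

ℤ_11 = {x ∈ ℚ_11 : v_11(x) ≥ 0} and ℤ_11^× = {x ∈ ℤ_11 : v_11(x) = 0}. Here v_11(110/3) = v_11(num) − v_11(den) = 1; compare against these criteria.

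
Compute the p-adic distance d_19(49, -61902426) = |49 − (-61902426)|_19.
d_19(49, -61902426) = 1/2476099

Step 1 — x − y = 49 − (-61902426) = 61902475. Step 2 — v_19(61902475) = 5 (factor: 61902475 = (19^5 · 25); the sign does not affect v_p). Step 3 — |x − y|_19 = 19^{-5} = 1/2476099.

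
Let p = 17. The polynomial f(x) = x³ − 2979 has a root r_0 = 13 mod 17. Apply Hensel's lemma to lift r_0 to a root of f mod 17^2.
r_1 = 234 (mod 289)

Hensel: r_{i+1} = r_i − f(r_i)/f′(r_i) mod 17^{i+2}, where f′(x) = 3x². Iterate:
  r_0 = 13 (mod 17)
  r_1 = 234 (mod 289)
Final: r = 234 with f(r) ≡ 0 mod 17^2.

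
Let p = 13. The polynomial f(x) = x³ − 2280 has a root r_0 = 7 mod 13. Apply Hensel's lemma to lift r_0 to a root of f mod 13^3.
r_2 = 956 (mod 2197)

Hensel: r_{i+1} = r_i − f(r_i)/f′(r_i) mod 13^{i+2}, where f′(x) = 3x². Iterate:
  r_0 = 7 (mod 13)
  r_1 = 111 (mod 169)
  r_2 = 956 (mod 2197)
Final: r = 956 with f(r) ≡ 0 mod 13^3.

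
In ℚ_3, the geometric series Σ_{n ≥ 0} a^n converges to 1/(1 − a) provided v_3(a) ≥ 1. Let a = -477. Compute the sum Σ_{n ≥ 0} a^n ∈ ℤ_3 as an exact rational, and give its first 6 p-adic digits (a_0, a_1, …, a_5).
Σ a^n = 1/(1 − a) = 1/478;  first 6 digits = (1, 0, 1, 0, 1, 1)

v_3(a) = 2 ≥ 1, so the series converges in ℤ_3 to 1/(1 − a) = 1/(1 − (-477)) = 1/478. Expand this rational in ℤ_3: compute digits iteratively via d_i = x_i mod 3, x_{i+1} = (x_i − d_i)/3. The first 6 digits are (1, 0, 1, 0, 1, 1).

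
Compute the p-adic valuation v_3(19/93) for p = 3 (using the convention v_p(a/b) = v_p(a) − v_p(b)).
v_3(19/93) = -1

Factor powers of 3 from the numerator and denominator of the reduced fraction: 19 = 3^0 · 19 and 93 = 3^1 · 31. Apply v_p(a/b) = v_p(a) − v_p(b): v_3(19/93) = 0 − 1 = -1.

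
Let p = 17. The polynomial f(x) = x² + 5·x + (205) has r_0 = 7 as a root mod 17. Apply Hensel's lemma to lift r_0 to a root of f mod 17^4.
r_3 = 21971 (mod 83521)

Hensel: r_{i+1} = r_i − f(r_i)·(f′(r_i))^{-1} mod 17^{i+2}, f′(x) = 2x + 5. Iterate:
  r_0 = 7 (mod 17)
  r_1 = 7 (mod 289)
  r_2 = 2319 (mod 4913)
  r_3 = 21971 (mod 83521)
Final: r = 21971 satisfies f(r) ≡ 0 mod 17^4.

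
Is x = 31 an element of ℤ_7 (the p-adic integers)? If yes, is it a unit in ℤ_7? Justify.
x ∈ ℤ_7^× (unit); v_7(x) = 0

ℤ_7 = {x ∈ ℚ_7 : v_7(x) ≥ 0} and ℤ_7^× = {x ∈ ℤ_7 : v_7(x) = 0}. Here v_7(31) = v_7(num) − v_7(den) = 0; compare against these criteria.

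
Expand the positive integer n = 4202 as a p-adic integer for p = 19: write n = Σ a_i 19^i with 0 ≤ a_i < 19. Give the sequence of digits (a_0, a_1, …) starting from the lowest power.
(a_0, a_1, …) = (3, 12, 11)

Repeated division by 19 gives the digits low-to-high: 4202 = 3 + 12·19^1 + 11·19^2. Digit sequence: (3, 12, 11).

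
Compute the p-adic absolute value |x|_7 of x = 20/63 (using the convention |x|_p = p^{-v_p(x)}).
|20/63|_7 = 7

Step 1 — compute v_7(x) by factoring powers of 7 out of the numerator and denominator: v_7(20/63) = -1. Step 2 — apply |x|_p = p^{-v_p(x)} = 7^{1} = 7.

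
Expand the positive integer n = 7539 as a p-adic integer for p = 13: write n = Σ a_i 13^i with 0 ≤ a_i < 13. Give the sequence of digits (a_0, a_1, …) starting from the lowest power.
(a_0, a_1, …) = (12, 7, 5, 3)

Repeated division by 13 gives the digits low-to-high: 7539 = 12 + 7·13^1 + 5·13^2 + 3·13^3. Digit sequence: (12, 7, 5, 3).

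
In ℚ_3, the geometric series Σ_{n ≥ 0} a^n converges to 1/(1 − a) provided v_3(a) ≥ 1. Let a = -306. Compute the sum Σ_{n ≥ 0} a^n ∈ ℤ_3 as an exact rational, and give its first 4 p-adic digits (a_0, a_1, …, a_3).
Σ a^n = 1/(1 − a) = 1/307;  first 4 digits = (1, 0, 2, 0)

v_3(a) = 2 ≥ 1, so the series converges in ℤ_3 to 1/(1 − a) = 1/(1 − (-306)) = 1/307. Expand this rational in ℤ_3: compute digits iteratively via d_i = x_i mod 3, x_{i+1} = (x_i − d_i)/3. The first 4 digits are (1, 0, 2, 0).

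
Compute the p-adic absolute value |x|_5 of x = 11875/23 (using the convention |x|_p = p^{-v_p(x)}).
|11875/23|_5 = 1/625

Step 1 — compute v_5(x) by factoring powers of 5 out of the numerator and denominator: v_5(11875/23) = 4. Step 2 — apply |x|_p = p^{-v_p(x)} = 5^{-4} = 1/625.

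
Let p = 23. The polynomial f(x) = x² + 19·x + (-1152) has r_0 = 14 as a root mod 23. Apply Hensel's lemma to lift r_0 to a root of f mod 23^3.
r_2 = 3878 (mod 12167)

Hensel: r_{i+1} = r_i − f(r_i)·(f′(r_i))^{-1} mod 23^{i+2}, f′(x) = 2x + 19. Iterate:
  r_0 = 14 (mod 23)
  r_1 = 175 (mod 529)
  r_2 = 3878 (mod 12167)
Final: r = 3878 satisfies f(r) ≡ 0 mod 23^3.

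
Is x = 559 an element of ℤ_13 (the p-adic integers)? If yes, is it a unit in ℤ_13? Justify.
x ∈ ℤ_13 but not a unit; v_13(x) = 1 > 0

ℤ_13 = {x ∈ ℚ_13 : v_13(x) ≥ 0} and ℤ_13^× = {x ∈ ℤ_13 : v_13(x) = 0}. Here v_13(559) = v_13(num) − v_13(den) = 1; compare against these criteria.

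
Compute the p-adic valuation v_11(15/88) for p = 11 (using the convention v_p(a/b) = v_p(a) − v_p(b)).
v_11(15/88) = -1

Factor powers of 11 from the numerator and denominator of the reduced fraction: 15 = 11^0 · 15 and 88 = 11^1 · 8. Apply v_p(a/b) = v_p(a) − v_p(b): v_11(15/88) = 0 − 1 = -1.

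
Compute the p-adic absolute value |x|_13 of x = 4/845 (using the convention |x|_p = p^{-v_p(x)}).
|4/845|_13 = 169

Step 1 — compute v_13(x) by factoring powers of 13 out of the numerator and denominator: v_13(4/845) = -2. Step 2 — apply |x|_p = p^{-v_p(x)} = 13^{2} = 169.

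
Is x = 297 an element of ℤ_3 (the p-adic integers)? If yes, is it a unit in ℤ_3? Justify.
x ∈ ℤ_3 but not a unit; v_3(x) = 3 > 0

ℤ_3 = {x ∈ ℚ_3 : v_3(x) ≥ 0} and ℤ_3^× = {x ∈ ℤ_3 : v_3(x) = 0}. Here v_3(297) = v_3(num) − v_3(den) = 3; compare against these criteria.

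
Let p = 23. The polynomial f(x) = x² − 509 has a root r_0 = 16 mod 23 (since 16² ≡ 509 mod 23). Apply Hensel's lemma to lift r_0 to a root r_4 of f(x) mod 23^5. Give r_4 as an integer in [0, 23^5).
r_4 = 3270087 (mod 6436343)

Hensel's recurrence: r_{i+1} = r_i − f(r_i)·(f′(r_i))^{-1} mod 23^{i+2}, with f′(x) = 2x. Iterate:
  r_0 = 16 (mod 23)
  r_1 = 338 (mod 529)
  r_2 = 9331 (mod 12167)
  r_3 = 191836 (mod 279841)
  r_4 = 3270087 (mod 6436343)
Final: r_4 = 3270087, and one checks f(r_4) ≡ 0 mod 23^5.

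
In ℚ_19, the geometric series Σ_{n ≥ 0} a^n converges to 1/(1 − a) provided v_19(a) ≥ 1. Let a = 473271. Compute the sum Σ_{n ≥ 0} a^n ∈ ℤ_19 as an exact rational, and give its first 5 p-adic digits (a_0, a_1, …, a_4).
Σ a^n = 1/(1 − a) = -1/473270;  first 5 digits = (1, 0, 0, 12, 3)

v_19(a) = 3 ≥ 1, so the series converges in ℤ_19 to 1/(1 − a) = 1/(1 − 473271) = -1/473270. Expand this rational in ℤ_19: compute digits iteratively via d_i = x_i mod 19, x_{i+1} = (x_i − d_i)/19. The first 5 digits are (1, 0, 0, 12, 3).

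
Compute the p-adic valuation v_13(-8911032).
v_13(-8911032) = 5

v_13(n) is the largest exponent k such that 13^k divides n. Factor out: -8911032 = -13^5 · 24. (Sign doesn't affect v_p.) So v_13(-8911032) = 5.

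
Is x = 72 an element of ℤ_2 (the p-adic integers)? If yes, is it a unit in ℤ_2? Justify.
x ∈ ℤ_2 but not a unit; v_2(x) = 3 > 0

ℤ_2 = {x ∈ ℚ_2 : v_2(x) ≥ 0} and ℤ_2^× = {x ∈ ℤ_2 : v_2(x) = 0}. Here v_2(72) = v_2(num) − v_2(den) = 3; compare against these criteria.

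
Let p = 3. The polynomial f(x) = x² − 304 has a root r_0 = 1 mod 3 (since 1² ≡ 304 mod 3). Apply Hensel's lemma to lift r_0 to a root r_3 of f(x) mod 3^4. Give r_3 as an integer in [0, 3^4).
r_3 = 40 (mod 81)

Hensel's recurrence: r_{i+1} = r_i − f(r_i)·(f′(r_i))^{-1} mod 3^{i+2}, with f′(x) = 2x. Iterate:
  r_0 = 1 (mod 3)
  r_1 = 4 (mod 9)
  r_2 = 13 (mod 27)
  r_3 = 40 (mod 81)
Final: r_3 = 40, and one checks f(r_3) ≡ 0 mod 3^4.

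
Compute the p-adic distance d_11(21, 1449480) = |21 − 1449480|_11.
d_11(21, 1449480) = 1/161051

Step 1 — x − y = 21 − 1449480 = -1449459. Step 2 — v_11(-1449459) = 5 (factor: -1449459 = −(11^5 · 9); the sign does not affect v_p). Step 3 — |x − y|_11 = 11^{-5} = 1/161051.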